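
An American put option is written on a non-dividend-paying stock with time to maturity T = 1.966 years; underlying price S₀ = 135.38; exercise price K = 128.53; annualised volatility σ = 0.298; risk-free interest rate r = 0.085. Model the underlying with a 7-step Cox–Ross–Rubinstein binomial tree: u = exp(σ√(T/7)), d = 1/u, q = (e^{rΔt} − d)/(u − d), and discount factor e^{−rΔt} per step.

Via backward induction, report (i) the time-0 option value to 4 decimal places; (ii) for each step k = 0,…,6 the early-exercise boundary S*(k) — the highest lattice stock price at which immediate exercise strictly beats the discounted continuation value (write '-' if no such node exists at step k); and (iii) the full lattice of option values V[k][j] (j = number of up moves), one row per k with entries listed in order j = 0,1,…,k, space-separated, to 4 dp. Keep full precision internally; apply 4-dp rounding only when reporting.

Δt=0.28086  u=1.17108  d=0.85391  q=0.53677  discount=0.97641
step 7 (expiry): payoffs max(K−S,0) = 83.7129 67.0664 44.2368 12.9275 0.0000 0.0000 0.0000 0.0000
step 6: (k=6,j=0): S=52.4845, (K−S)⁺=76.0455, hold=73.0135 ⇒ V=76.0455 exercise | (k=6,j=1): S=71.9790, (K−S)⁺=56.5510, hold=53.5190 ⇒ V=56.5510 exercise | (k=6,j=2): S=98.7143, (K−S)⁺=29.8157, hold=26.7837 ⇒ V=29.8157 exercise | (k=6,j=3): S=135.3800, (K−S)⁺=0.0000, hold=5.8471 ⇒ V=5.8471 continue | (k=6,j=4): S=185.6645, (K−S)⁺=0.0000, hold=0.0000 ⇒ V=0.0000 continue | (k=6,j=5): S=254.6264, (K−S)⁺=0.0000, hold=0.0000 ⇒ V=0.0000 continue | (k=6,j=6): S=349.2030, (K−S)⁺=0.0000, hold=0.0000 ⇒ V=0.0000 continue  boundary S*=98.7143
step 5: (k=5,j=0): S=61.4636, (K−S)⁺=67.0664, hold=64.0343 ⇒ V=67.0664 exercise | (k=5,j=1): S=84.2932, (K−S)⁺=44.2368, hold=41.2047 ⇒ V=44.2368 exercise | (k=5,j=2): S=115.6025, (K−S)⁺=12.9275, hold=16.5501 ⇒ V=16.5501 continue | (k=5,j=3): S=158.5411, (K−S)⁺=0.0000, hold=2.6446 ⇒ V=2.6446 continue | (k=5,j=4): S=217.4284, (K−S)⁺=0.0000, hold=0.0000 ⇒ V=0.0000 continue | (k=5,j=5): S=298.1884, (K−S)⁺=0.0000, hold=0.0000 ⇒ V=0.0000 continue  boundary S*=84.2932
step 4: (k=4,j=0): S=71.9790, (K−S)⁺=56.5510, hold=53.5190 ⇒ V=56.5510 exercise | (k=4,j=1): S=98.7143, (K−S)⁺=29.8157, hold=28.6823 ⇒ V=29.8157 exercise | (k=4,j=2): S=135.3800, (K−S)⁺=0.0000, hold=8.8717 ⇒ V=8.8717 continue | (k=4,j=3): S=185.6645, (K−S)⁺=0.0000, hold=1.1962 ⇒ V=1.1962 continue | (k=4,j=4): S=254.6264, (K−S)⁺=0.0000, hold=0.0000 ⇒ V=0.0000 continue  boundary S*=98.7143
step 3: (k=3,j=0): S=84.2932, (K−S)⁺=44.2368, hold=41.2047 ⇒ V=44.2368 exercise | (k=3,j=1): S=115.6025, (K−S)⁺=12.9275, hold=18.1354 ⇒ V=18.1354 continue | (k=3,j=2): S=158.5411, (K−S)⁺=0.0000, hold=4.6396 ⇒ V=4.6396 continue | (k=3,j=3): S=217.4284, (K−S)⁺=0.0000, hold=0.5410 ⇒ V=0.5410 continue  boundary S*=84.2932
step 2: (k=2,j=0): S=98.7143, (K−S)⁺=29.8157, hold=29.5132 ⇒ V=29.8157 exercise | (k=2,j=1): S=135.3800, (K−S)⁺=0.0000, hold=10.6342 ⇒ V=10.6342 continue | (k=2,j=2): S=185.6645, (K−S)⁺=0.0000, hold=2.3820 ⇒ V=2.3820 continue  boundary S*=98.7143
step 1: (k=1,j=0): S=115.6025, (K−S)⁺=12.9275, hold=19.0591 ⇒ V=19.0591 continue | (k=1,j=1): S=158.5411, (K−S)⁺=0.0000, hold=6.0583 ⇒ V=6.0583 continue  boundary S*=-
step 0: (k=0,j=0): S=135.3800, (K−S)⁺=0.0000, hold=11.7956 ⇒ V=11.7956 continue  boundary S*=-

price = 11.7956
boundary = - - 98.7143 84.2932 98.7143 84.2932 98.7143
tree:
11.7956
19.0591 6.0583
29.8157 10.6342 2.3820
44.2368 18.1354 4.6396 0.5410
56.5510 29.8157 8.8717 1.1962 0.0000
67.0664 44.2368 16.5501 2.6446 0.0000 0.0000
76.0455 56.5510 29.8157 5.8471 0.0000 0.0000 0.0000
83.7129 67.0664 44.2368 12.9275 0.0000 0.0000 0.0000 0.0000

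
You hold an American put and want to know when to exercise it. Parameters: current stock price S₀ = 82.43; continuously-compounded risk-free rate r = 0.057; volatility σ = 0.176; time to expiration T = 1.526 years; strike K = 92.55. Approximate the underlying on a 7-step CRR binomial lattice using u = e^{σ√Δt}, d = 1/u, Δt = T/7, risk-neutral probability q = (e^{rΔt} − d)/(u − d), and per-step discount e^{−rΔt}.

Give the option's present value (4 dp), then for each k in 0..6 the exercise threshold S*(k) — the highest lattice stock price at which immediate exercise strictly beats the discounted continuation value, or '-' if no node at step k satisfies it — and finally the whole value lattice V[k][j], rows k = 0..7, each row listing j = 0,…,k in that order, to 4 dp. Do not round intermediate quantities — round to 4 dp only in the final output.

Δt=0.21800, u=1.08565, d=0.92111, q=0.55546, disc=e^(-rΔt)=0.98765
k=7 terminal: V=max(K-S,0) → 46.1767 37.8932 28.1300 16.6229 3.0602 0.0000 0.0000 0.0000
k=6: j=0 S=50.3449 intr=42.2051 cont=41.0622 V=42.2051[EX]; j=1 S=59.3379 intr=33.2121 cont=32.0692 V=33.2121[EX]; j=2 S=69.9373 intr=22.6127 cont=21.4698 V=22.6127[EX]; j=3 S=82.4300 intr=10.1200 cont=8.9771 V=10.1200[EX]; j=4 S=97.1542 intr=0.0000 cont=1.3436 V=1.3436[hold]; j=5 S=114.5086 intr=0.0000 cont=0.0000 V=0.0000[hold]; j=6 S=134.9630 intr=0.0000 cont=0.0000 V=0.0000[hold]  S*(6)=82.4300
k=5: j=0 S=54.6568 intr=37.8932 cont=36.7503 V=37.8932[EX]; j=1 S=64.4200 intr=28.1300 cont=26.9871 V=28.1300[EX]; j=2 S=75.9271 intr=16.6229 cont=15.4799 V=16.6229[EX]; j=3 S=89.4898 intr=3.0602 cont=5.1803 V=5.1803[hold]; j=4 S=105.4751 intr=0.0000 cont=0.5899 V=0.5899[hold]; j=5 S=124.3159 intr=0.0000 cont=0.0000 V=0.0000[hold]  S*(5)=75.9271
k=4: j=0 S=59.3379 intr=33.2121 cont=32.0692 V=33.2121[EX]; j=1 S=69.9373 intr=22.6127 cont=21.4698 V=22.6127[EX]; j=2 S=82.4300 intr=10.1200 cont=10.1402 V=10.1402[hold]; j=3 S=97.1542 intr=0.0000 cont=2.5980 V=2.5980[hold]; j=4 S=114.5086 intr=0.0000 cont=0.2590 V=0.2590[hold]  S*(4)=69.9373
k=3: j=0 S=64.4200 intr=28.1300 cont=26.9871 V=28.1300[EX]; j=1 S=75.9271 intr=16.6229 cont=15.4910 V=16.6229[EX]; j=2 S=89.4898 intr=3.0602 cont=5.8773 V=5.8773[hold]; j=3 S=105.4751 intr=0.0000 cont=1.2827 V=1.2827[hold]  S*(3)=75.9271
k=2: j=0 S=69.9373 intr=22.6127 cont=21.4698 V=22.6127[EX]; j=1 S=82.4300 intr=10.1200 cont=10.5226 V=10.5226[hold]; j=2 S=97.1542 intr=0.0000 cont=3.2841 V=3.2841[hold]  S*(2)=69.9373
k=1: j=0 S=75.9271 intr=16.6229 cont=15.7008 V=16.6229[EX]; j=1 S=89.4898 intr=3.0602 cont=6.4216 V=6.4216[hold]  S*(1)=75.9271
k=0: j=0 S=82.4300 intr=10.1200 cont=10.8212 V=10.8212[hold]  S*(0)=-

price = 10.8212
boundary = - 75.9271 69.9373 75.9271 69.9373 75.9271 82.4300
tree:
10.8212
16.6229 6.4216
22.6127 10.5226 3.2841
28.1300 16.6229 5.8773 1.2827
33.2121 22.6127 10.1402 2.5980 0.2590
37.8932 28.1300 16.6229 5.1803 0.5899 0.0000
42.2051 33.2121 22.6127 10.1200 1.3436 0.0000 0.0000
46.1767 37.8932 28.1300 16.6229 3.0602 0.0000 0.0000 0.0000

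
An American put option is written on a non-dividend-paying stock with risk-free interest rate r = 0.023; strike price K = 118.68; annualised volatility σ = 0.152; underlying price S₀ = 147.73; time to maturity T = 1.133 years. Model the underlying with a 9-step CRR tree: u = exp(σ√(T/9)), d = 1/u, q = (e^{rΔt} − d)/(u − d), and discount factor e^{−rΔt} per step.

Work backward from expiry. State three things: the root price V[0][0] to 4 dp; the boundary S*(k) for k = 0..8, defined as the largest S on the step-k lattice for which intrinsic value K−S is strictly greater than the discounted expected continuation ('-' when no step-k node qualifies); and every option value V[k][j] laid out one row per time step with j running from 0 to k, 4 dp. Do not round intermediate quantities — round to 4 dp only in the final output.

price = 0.6502
boundary = - - - - - - - 101.2781 106.8901
tree:
0.6502
1.1208 0.2077
1.8996 0.3890 0.0371
3.1546 0.7209 0.0766 0.0000
5.1097 1.3193 0.1578 0.0000 0.0000
8.0243 2.3759 0.3252 0.0000 0.0000 0.0000
12.1178 4.1897 0.6702 0.0000 0.0000 0.0000 0.0000
17.4019 7.1777 1.3812 0.0000 0.0000 0.0000 0.0000 0.0000
22.7192 11.7899 2.8467 0.0000 0.0000 0.0000 0.0000 0.0000 0.0000
27.7574 17.4019 5.8670 0.0000 0.0000 0.0000 0.0000 0.0000 0.0000 0.0000

params: Δt=0.12589 u=1.05541 d=0.94750 q=0.51339 e^(-rΔt)=0.99711
t_9 payoffs: 27.7574 17.4019 5.8670 0.0000 0.0000 0.0000 0.0000 0.0000 0.0000 0.0000
t_8: node(8,0) S=95.9608 payoff=22.7192 vs cont=22.3761 → 22.7192 [stop]  node(8,1) S=106.8901 payoff=11.7899 vs cont=11.4468 → 11.7899 [stop]  node(8,2) S=119.0642 payoff=0.0000 vs cont=2.8467 → 2.8467 [wait]  node(8,3) S=132.6249 payoff=0.0000 vs cont=0.0000 → 0.0000 [wait]  node(8,4) S=147.7300 payoff=0.0000 vs cont=0.0000 → 0.0000 [wait]  node(8,5) S=164.5555 payoff=0.0000 vs cont=0.0000 → 0.0000 [wait]  node(8,6) S=183.2973 payoff=0.0000 vs cont=0.0000 → 0.0000 [wait]  node(8,7) S=204.1738 payoff=0.0000 vs cont=0.0000 → 0.0000 [wait]  node(8,8) S=227.4279 payoff=0.0000 vs cont=0.0000 → 0.0000 [wait]  ⇒ S*(8)=106.8901
t_7: node(7,0) S=101.2781 payoff=17.4019 vs cont=17.0588 → 17.4019 [stop]  node(7,1) S=112.8130 payoff=5.8670 vs cont=7.1777 → 7.1777 [wait]  node(7,2) S=125.6617 payoff=0.0000 vs cont=1.3812 → 1.3812 [wait]  node(7,3) S=139.9738 payoff=0.0000 vs cont=0.0000 → 0.0000 [wait]  node(7,4) S=155.9160 payoff=0.0000 vs cont=0.0000 → 0.0000 [wait]  node(7,5) S=173.6738 payoff=0.0000 vs cont=0.0000 → 0.0000 [wait]  node(7,6) S=193.4542 payoff=0.0000 vs cont=0.0000 → 0.0000 [wait]  node(7,7) S=215.4874 payoff=0.0000 vs cont=0.0000 → 0.0000 [wait]  ⇒ S*(7)=101.2781
t_6: node(6,0) S=106.8901 payoff=11.7899 vs cont=12.1178 → 12.1178 [wait]  node(6,1) S=119.0642 payoff=0.0000 vs cont=4.1897 → 4.1897 [wait]  node(6,2) S=132.6249 payoff=0.0000 vs cont=0.6702 → 0.6702 [wait]  node(6,3) S=147.7300 payoff=0.0000 vs cont=0.0000 → 0.0000 [wait]  node(6,4) S=164.5555 payoff=0.0000 vs cont=0.0000 → 0.0000 [wait]  node(6,5) S=183.2973 payoff=0.0000 vs cont=0.0000 → 0.0000 [wait]  node(6,6) S=204.1738 payoff=0.0000 vs cont=0.0000 → 0.0000 [wait]  ⇒ S*(6)=-
t_5: node(5,0) S=112.8130 payoff=5.8670 vs cont=8.0243 → 8.0243 [wait]  node(5,1) S=125.6617 payoff=0.0000 vs cont=2.3759 → 2.3759 [wait]  node(5,2) S=139.9738 payoff=0.0000 vs cont=0.3252 → 0.3252 [wait]  node(5,3) S=155.9160 payoff=0.0000 vs cont=0.0000 → 0.0000 [wait]  node(5,4) S=173.6738 payoff=0.0000 vs cont=0.0000 → 0.0000 [wait]  node(5,5) S=193.4542 payoff=0.0000 vs cont=0.0000 → 0.0000 [wait]  ⇒ S*(5)=-
t_4: node(4,0) S=119.0642 payoff=0.0000 vs cont=5.1097 → 5.1097 [wait]  node(4,1) S=132.6249 payoff=0.0000 vs cont=1.3193 → 1.3193 [wait]  node(4,2) S=147.7300 payoff=0.0000 vs cont=0.1578 → 0.1578 [wait]  node(4,3) S=164.5555 payoff=0.0000 vs cont=0.0000 → 0.0000 [wait]  node(4,4) S=183.2973 payoff=0.0000 vs cont=0.0000 → 0.0000 [wait]  ⇒ S*(4)=-
t_3: node(3,0) S=125.6617 payoff=0.0000 vs cont=3.1546 → 3.1546 [wait]  node(3,1) S=139.9738 payoff=0.0000 vs cont=0.7209 → 0.7209 [wait]  node(3,2) S=155.9160 payoff=0.0000 vs cont=0.0766 → 0.0766 [wait]  node(3,3) S=173.6738 payoff=0.0000 vs cont=0.0000 → 0.0000 [wait]  ⇒ S*(3)=-
t_2: node(2,0) S=132.6249 payoff=0.0000 vs cont=1.8996 → 1.8996 [wait]  node(2,1) S=147.7300 payoff=0.0000 vs cont=0.3890 → 0.3890 [wait]  node(2,2) S=164.5555 payoff=0.0000 vs cont=0.0371 → 0.0371 [wait]  ⇒ S*(2)=-
t_1: node(1,0) S=139.9738 payoff=0.0000 vs cont=1.1208 → 1.1208 [wait]  node(1,1) S=155.9160 payoff=0.0000 vs cont=0.2077 → 0.2077 [wait]  ⇒ S*(1)=-
t_0: node(0,0) S=147.7300 payoff=0.0000 vs cont=0.6502 → 0.6502 [wait]  ⇒ S*(0)=-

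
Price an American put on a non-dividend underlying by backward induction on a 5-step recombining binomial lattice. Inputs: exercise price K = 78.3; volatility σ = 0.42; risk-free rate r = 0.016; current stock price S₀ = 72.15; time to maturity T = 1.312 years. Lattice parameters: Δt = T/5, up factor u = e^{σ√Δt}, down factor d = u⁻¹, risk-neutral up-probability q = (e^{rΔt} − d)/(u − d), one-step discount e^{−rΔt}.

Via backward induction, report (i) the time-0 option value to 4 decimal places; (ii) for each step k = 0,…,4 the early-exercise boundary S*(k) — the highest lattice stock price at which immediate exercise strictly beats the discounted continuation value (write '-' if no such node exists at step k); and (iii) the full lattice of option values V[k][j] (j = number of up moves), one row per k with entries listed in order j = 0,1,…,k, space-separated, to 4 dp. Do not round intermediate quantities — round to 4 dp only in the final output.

price = 17.1769
boundary = - - - 37.8379 46.9206
tree:
17.1769
23.8824 9.3399
31.8813 14.5649 3.1958
40.4621 21.9437 5.9007 0.0000
47.7866 31.3794 10.8950 0.0000 0.0000
53.6932 40.4621 20.1165 0.0000 0.0000 0.0000

Δt=0.26240  u=1.24004  d=0.80642  q=0.45612  discount=0.99581
step 5 (expiry): payoffs max(K−S,0) = 53.6932 40.4621 20.1165 0.0000 0.0000 0.0000
step 4: (k=4,j=0): S=30.5134, (K−S)⁺=47.7866, hold=47.4585 ⇒ V=47.7866 exercise | (k=4,j=1): S=46.9206, (K−S)⁺=31.3794, hold=31.0513 ⇒ V=31.3794 exercise | (k=4,j=2): S=72.1500, (K−S)⁺=6.1500, hold=10.8950 ⇒ V=10.8950 continue | (k=4,j=3): S=110.9453, (K−S)⁺=0.0000, hold=0.0000 ⇒ V=0.0000 continue | (k=4,j=4): S=170.6009, (K−S)⁺=0.0000, hold=0.0000 ⇒ V=0.0000 continue  boundary S*=46.9206
step 3: (k=3,j=0): S=37.8379, (K−S)⁺=40.4621, hold=40.1340 ⇒ V=40.4621 exercise | (k=3,j=1): S=58.1835, (K−S)⁺=20.1165, hold=21.9437 ⇒ V=21.9437 continue | (k=3,j=2): S=89.4690, (K−S)⁺=0.0000, hold=5.9007 ⇒ V=5.9007 continue | (k=3,j=3): S=137.5768, (K−S)⁺=0.0000, hold=0.0000 ⇒ V=0.0000 continue  boundary S*=37.8379
step 2: (k=2,j=0): S=46.9206, (K−S)⁺=31.3794, hold=31.8813 ⇒ V=31.8813 continue | (k=2,j=1): S=72.1500, (K−S)⁺=6.1500, hold=14.5649 ⇒ V=14.5649 continue | (k=2,j=2): S=110.9453, (K−S)⁺=0.0000, hold=3.1958 ⇒ V=3.1958 continue  boundary S*=-
step 1: (k=1,j=0): S=58.1835, (K−S)⁺=20.1165, hold=23.8824 ⇒ V=23.8824 continue | (k=1,j=1): S=89.4690, (K−S)⁺=0.0000, hold=9.3399 ⇒ V=9.3399 continue  boundary S*=-
step 0: (k=0,j=0): S=72.1500, (K−S)⁺=6.1500, hold=17.1769 ⇒ V=17.1769 continue  boundary S*=-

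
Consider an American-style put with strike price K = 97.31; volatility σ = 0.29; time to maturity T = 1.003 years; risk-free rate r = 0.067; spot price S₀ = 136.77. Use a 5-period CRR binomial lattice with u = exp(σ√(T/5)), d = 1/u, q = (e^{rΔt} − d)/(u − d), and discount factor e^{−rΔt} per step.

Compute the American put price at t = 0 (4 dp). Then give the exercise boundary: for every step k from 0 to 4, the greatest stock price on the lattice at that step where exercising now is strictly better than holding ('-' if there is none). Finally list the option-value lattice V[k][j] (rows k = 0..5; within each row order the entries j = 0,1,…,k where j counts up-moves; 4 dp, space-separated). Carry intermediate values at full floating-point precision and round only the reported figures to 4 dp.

Δt=0.20060, u=1.13870, d=0.87820, q=0.51952, disc=e^(-rΔt)=0.98665
k=5 terminal: V=max(K-S,0) → 25.8692 4.6773 0.0000 0.0000 0.0000 0.0000
k=4: j=0 S=81.3496 intr=15.9604 cont=14.6613 V=15.9604[EX]; j=1 S=105.4807 intr=0.0000 cont=2.2174 V=2.2174[hold]; j=2 S=136.7700 intr=0.0000 cont=0.0000 V=0.0000[hold]; j=3 S=177.3408 intr=0.0000 cont=0.0000 V=0.0000[hold]; j=4 S=229.9464 intr=0.0000 cont=0.0000 V=0.0000[hold]  S*(4)=81.3496
k=3: j=0 S=92.6327 intr=4.6773 cont=8.7030 V=8.7030[hold]; j=1 S=120.1108 intr=0.0000 cont=1.0512 V=1.0512[hold]; j=2 S=155.7399 intr=0.0000 cont=0.0000 V=0.0000[hold]; j=3 S=201.9378 intr=0.0000 cont=0.0000 V=0.0000[hold]  S*(3)=-
k=2: j=0 S=105.4807 intr=0.0000 cont=4.6646 V=4.6646[hold]; j=1 S=136.7700 intr=0.0000 cont=0.4983 V=0.4983[hold]; j=2 S=177.3408 intr=0.0000 cont=0.0000 V=0.0000[hold]  S*(2)=-
k=1: j=0 S=120.1108 intr=0.0000 cont=2.4668 V=2.4668[hold]; j=1 S=155.7399 intr=0.0000 cont=0.2362 V=0.2362[hold]  S*(1)=-
k=0: j=0 S=136.7700 intr=0.0000 cont=1.2905 V=1.2905[hold]  S*(0)=-

price = 1.2905
boundary = - - - - 81.3496
tree:
1.2905
2.4668 0.2362
4.6646 0.4983 0.0000
8.7030 1.0512 0.0000 0.0000
15.9604 2.2174 0.0000 0.0000 0.0000
25.8692 4.6773 0.0000 0.0000 0.0000 0.0000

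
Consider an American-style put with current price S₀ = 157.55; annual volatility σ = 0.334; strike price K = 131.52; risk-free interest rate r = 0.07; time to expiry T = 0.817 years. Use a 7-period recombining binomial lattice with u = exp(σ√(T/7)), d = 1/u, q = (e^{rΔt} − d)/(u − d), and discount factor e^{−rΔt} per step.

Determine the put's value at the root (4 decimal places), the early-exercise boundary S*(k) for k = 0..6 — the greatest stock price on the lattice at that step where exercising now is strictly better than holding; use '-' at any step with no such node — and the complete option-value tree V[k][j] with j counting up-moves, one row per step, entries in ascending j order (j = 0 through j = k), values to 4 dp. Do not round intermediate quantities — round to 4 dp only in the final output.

Δt=0.11671  u=1.12087  d=0.89216  q=0.50737  discount=0.99186
step 7 (expiry): payoffs max(K−S,0) = 60.6391 42.4687 19.6402 0.0000 0.0000 0.0000 0.0000 0.0000
step 6: (k=6,j=0): S=79.4483, (K−S)⁺=52.0717, hold=51.0015 ⇒ V=52.0717 exercise | (k=6,j=1): S=99.8150, (K−S)⁺=31.7050, hold=30.6348 ⇒ V=31.7050 exercise | (k=6,j=2): S=125.4028, (K−S)⁺=6.1172, hold=9.5966 ⇒ V=9.5966 continue | (k=6,j=3): S=157.5500, (K−S)⁺=0.0000, hold=0.0000 ⇒ V=0.0000 continue | (k=6,j=4): S=197.9382, (K−S)⁺=0.0000, hold=0.0000 ⇒ V=0.0000 continue | (k=6,j=5): S=248.6800, (K−S)⁺=0.0000, hold=0.0000 ⇒ V=0.0000 continue | (k=6,j=6): S=312.4295, (K−S)⁺=0.0000, hold=0.0000 ⇒ V=0.0000 continue  boundary S*=99.8150
step 5: (k=5,j=0): S=89.0513, (K−S)⁺=42.4687, hold=41.3985 ⇒ V=42.4687 exercise | (k=5,j=1): S=111.8798, (K−S)⁺=19.6402, hold=20.3211 ⇒ V=20.3211 continue | (k=5,j=2): S=140.5603, (K−S)⁺=0.0000, hold=4.6891 ⇒ V=4.6891 continue | (k=5,j=3): S=176.5932, (K−S)⁺=0.0000, hold=0.0000 ⇒ V=0.0000 continue | (k=5,j=4): S=221.8632, (K−S)⁺=0.0000, hold=0.0000 ⇒ V=0.0000 continue | (k=5,j=5): S=278.7382, (K−S)⁺=0.0000, hold=0.0000 ⇒ V=0.0000 continue  boundary S*=89.0513
step 4: (k=4,j=0): S=99.8150, (K−S)⁺=31.7050, hold=30.9774 ⇒ V=31.7050 exercise | (k=4,j=1): S=125.4028, (K−S)⁺=6.1172, hold=12.2890 ⇒ V=12.2890 continue | (k=4,j=2): S=157.5500, (K−S)⁺=0.0000, hold=2.2912 ⇒ V=2.2912 continue | (k=4,j=3): S=197.9382, (K−S)⁺=0.0000, hold=0.0000 ⇒ V=0.0000 continue | (k=4,j=4): S=248.6800, (K−S)⁺=0.0000, hold=0.0000 ⇒ V=0.0000 continue  boundary S*=99.8150
step 3: (k=3,j=0): S=111.8798, (K−S)⁺=19.6402, hold=21.6760 ⇒ V=21.6760 continue | (k=3,j=1): S=140.5603, (K−S)⁺=0.0000, hold=7.1576 ⇒ V=7.1576 continue | (k=3,j=2): S=176.5932, (K−S)⁺=0.0000, hold=1.1195 ⇒ V=1.1195 continue | (k=3,j=3): S=221.8632, (K−S)⁺=0.0000, hold=0.0000 ⇒ V=0.0000 continue  boundary S*=-
step 2: (k=2,j=0): S=125.4028, (K−S)⁺=6.1172, hold=14.1933 ⇒ V=14.1933 continue | (k=2,j=1): S=157.5500, (K−S)⁺=0.0000, hold=4.0607 ⇒ V=4.0607 continue | (k=2,j=2): S=197.9382, (K−S)⁺=0.0000, hold=0.5470 ⇒ V=0.5470 continue  boundary S*=-
step 1: (k=1,j=0): S=140.5603, (K−S)⁺=0.0000, hold=8.9787 ⇒ V=8.9787 continue | (k=1,j=1): S=176.5932, (K−S)⁺=0.0000, hold=2.2594 ⇒ V=2.2594 continue  boundary S*=-
step 0: (k=0,j=0): S=157.5500, (K−S)⁺=0.0000, hold=5.5242 ⇒ V=5.5242 continue  boundary S*=-

price = 5.5242
boundary = - - - - 99.8150 89.0513 99.8150
tree:
5.5242
8.9787 2.2594
14.1933 4.0607 0.5470
21.6760 7.1576 1.1195 0.0000
31.7050 12.2890 2.2912 0.0000 0.0000
42.4687 20.3211 4.6891 0.0000 0.0000 0.0000
52.0717 31.7050 9.5966 0.0000 0.0000 0.0000 0.0000
60.6391 42.4687 19.6402 0.0000 0.0000 0.0000 0.0000 0.0000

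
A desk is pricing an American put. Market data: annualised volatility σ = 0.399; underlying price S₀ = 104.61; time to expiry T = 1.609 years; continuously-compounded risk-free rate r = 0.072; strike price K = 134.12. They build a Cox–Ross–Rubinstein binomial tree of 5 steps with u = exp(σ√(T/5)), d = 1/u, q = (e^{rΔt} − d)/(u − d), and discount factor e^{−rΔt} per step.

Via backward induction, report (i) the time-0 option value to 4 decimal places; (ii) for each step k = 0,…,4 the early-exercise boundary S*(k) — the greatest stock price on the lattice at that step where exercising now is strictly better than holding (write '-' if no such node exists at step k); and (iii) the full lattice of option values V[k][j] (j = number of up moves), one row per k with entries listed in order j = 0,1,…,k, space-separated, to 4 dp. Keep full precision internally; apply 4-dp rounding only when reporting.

price = 34.5918
boundary = - 83.4207 66.5234 83.4207 104.6100
tree:
34.5918
50.6993 19.7967
67.5966 32.3989 7.8772
81.0712 50.6993 15.2627 0.7155
91.8165 67.5966 29.5100 1.4500 0.0000
100.3853 81.0712 50.6993 2.9385 0.0000 0.0000

params: Δt=0.32180 u=1.25400 d=0.79745 q=0.49500 e^(-rΔt)=0.97710
t_5 payoffs: 100.3853 81.0712 50.6993 2.9385 0.0000 0.0000
t_4: node(4,0) S=42.3035 payoff=91.8165 vs cont=88.7447 → 91.8165 [stop]  node(4,1) S=66.5234 payoff=67.5966 vs cont=64.5248 → 67.5966 [stop]  node(4,2) S=104.6100 payoff=29.5100 vs cont=26.4382 → 29.5100 [stop]  node(4,3) S=164.5022 payoff=0.0000 vs cont=1.4500 → 1.4500 [wait]  node(4,4) S=258.6844 payoff=0.0000 vs cont=0.0000 → 0.0000 [wait]  ⇒ S*(4)=104.6100
t_3: node(3,0) S=53.0488 payoff=81.0712 vs cont=77.9994 → 81.0712 [stop]  node(3,1) S=83.4207 payoff=50.6993 vs cont=47.6275 → 50.6993 [stop]  node(3,2) S=131.1815 payoff=2.9385 vs cont=15.2627 → 15.2627 [wait]  node(3,3) S=206.2866 payoff=0.0000 vs cont=0.7155 → 0.7155 [wait]  ⇒ S*(3)=83.4207
t_2: node(2,0) S=66.5234 payoff=67.5966 vs cont=64.5248 → 67.5966 [stop]  node(2,1) S=104.6100 payoff=29.5100 vs cont=32.3989 → 32.3989 [wait]  node(2,2) S=164.5022 payoff=0.0000 vs cont=7.8772 → 7.8772 [wait]  ⇒ S*(2)=66.5234
t_1: node(1,0) S=83.4207 payoff=50.6993 vs cont=49.0247 → 50.6993 [stop]  node(1,1) S=131.1815 payoff=2.9385 vs cont=19.7967 → 19.7967 [wait]  ⇒ S*(1)=83.4207
t_0: node(0,0) S=104.6100 payoff=29.5100 vs cont=34.5918 → 34.5918 [wait]  ⇒ S*(0)=-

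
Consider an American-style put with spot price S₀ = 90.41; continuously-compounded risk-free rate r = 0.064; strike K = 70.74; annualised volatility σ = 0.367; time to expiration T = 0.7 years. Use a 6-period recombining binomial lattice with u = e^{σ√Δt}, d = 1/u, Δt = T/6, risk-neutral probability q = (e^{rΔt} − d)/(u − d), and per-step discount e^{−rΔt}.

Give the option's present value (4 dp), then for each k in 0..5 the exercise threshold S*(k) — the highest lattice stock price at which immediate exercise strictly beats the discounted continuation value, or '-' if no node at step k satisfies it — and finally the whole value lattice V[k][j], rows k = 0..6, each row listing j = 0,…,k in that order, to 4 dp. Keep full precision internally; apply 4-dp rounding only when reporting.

price = 2.0910
boundary = - - - - 54.7588 62.0718
tree:
2.0910
3.6262 0.5781
6.1536 1.1383 0.0232
10.1357 2.2404 0.0467 0.0000
15.9812 4.4078 0.0938 0.0000 0.0000
22.4327 8.6682 0.1884 0.0000 0.0000 0.0000
28.1240 15.9812 0.3785 0.0000 0.0000 0.0000 0.0000

Δt=0.11667, u=1.13355, d=0.88218, q=0.49852, disc=e^(-rΔt)=0.99256
k=6 terminal: V=max(K-S,0) → 28.1240 15.9812 0.3785 0.0000 0.0000 0.0000 0.0000
k=5: j=0 S=48.3073 intr=22.4327 cont=21.9065 V=22.4327[EX]; j=1 S=62.0718 intr=8.6682 cont=8.1420 V=8.6682[EX]; j=2 S=79.7583 intr=0.0000 cont=0.1884 V=0.1884[hold]; j=3 S=102.4843 intr=0.0000 cont=0.0000 V=0.0000[hold]; j=4 S=131.6857 intr=0.0000 cont=0.0000 V=0.0000[hold]; j=5 S=169.2077 intr=0.0000 cont=0.0000 V=0.0000[hold]  S*(5)=62.0718
k=4: j=0 S=54.7588 intr=15.9812 cont=15.4550 V=15.9812[EX]; j=1 S=70.3615 intr=0.3785 cont=4.4078 V=4.4078[hold]; j=2 S=90.4100 intr=0.0000 cont=0.0938 V=0.0938[hold]; j=3 S=116.1710 intr=0.0000 cont=0.0000 V=0.0000[hold]; j=4 S=149.2723 intr=0.0000 cont=0.0000 V=0.0000[hold]  S*(4)=54.7588
k=3: j=0 S=62.0718 intr=8.6682 cont=10.1357 V=10.1357[hold]; j=1 S=79.7583 intr=0.0000 cont=2.2404 V=2.2404[hold]; j=2 S=102.4843 intr=0.0000 cont=0.0467 V=0.0467[hold]; j=3 S=131.6857 intr=0.0000 cont=0.0000 V=0.0000[hold]  S*(3)=-
k=2: j=0 S=70.3615 intr=0.3785 cont=6.1536 V=6.1536[hold]; j=1 S=90.4100 intr=0.0000 cont=1.1383 V=1.1383[hold]; j=2 S=116.1710 intr=0.0000 cont=0.0232 V=0.0232[hold]  S*(2)=-
k=1: j=0 S=79.7583 intr=0.0000 cont=3.6262 V=3.6262[hold]; j=1 S=102.4843 intr=0.0000 cont=0.5781 V=0.5781[hold]  S*(1)=-
k=0: j=0 S=90.4100 intr=0.0000 cont=2.0910 V=2.0910[hold]  S*(0)=-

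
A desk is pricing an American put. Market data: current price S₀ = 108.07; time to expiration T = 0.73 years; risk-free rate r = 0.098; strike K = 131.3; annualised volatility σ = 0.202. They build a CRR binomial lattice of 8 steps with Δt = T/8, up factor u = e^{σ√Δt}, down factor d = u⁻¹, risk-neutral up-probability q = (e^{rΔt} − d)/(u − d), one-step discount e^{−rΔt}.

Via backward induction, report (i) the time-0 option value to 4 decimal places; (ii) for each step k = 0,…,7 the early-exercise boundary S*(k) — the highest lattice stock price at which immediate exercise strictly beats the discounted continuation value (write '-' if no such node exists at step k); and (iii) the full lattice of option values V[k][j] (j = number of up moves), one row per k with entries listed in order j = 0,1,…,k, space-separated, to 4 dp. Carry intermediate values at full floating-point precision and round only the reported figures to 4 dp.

price = 23.2300
boundary = 108.0700 114.8697 108.0700 114.8697 108.0700 114.8697 108.0700 114.8697
tree:
23.2300
29.6272 16.4303
35.6457 23.2300 10.4328
41.3080 29.6272 16.4303 5.8558
46.6351 35.6457 23.2300 10.0147 2.6599
51.6468 41.3080 29.6272 16.4303 5.1003 0.7720
56.3619 46.6351 35.6457 23.2300 9.4217 1.7635 0.0000
60.7978 51.6468 41.3080 29.6272 16.4303 4.0286 0.0000 0.0000
64.9712 56.3619 46.6351 35.6457 23.2300 9.2027 0.0000 0.0000 0.0000

params: Δt=0.09125 u=1.06292 d=0.94081 q=0.55831 e^(-rΔt)=0.99110
t_8 payoffs: 64.9712 56.3619 46.6351 35.6457 23.2300 9.2027 0.0000 0.0000 0.0000
t_7: node(7,0) S=70.5022 payoff=60.7978 vs cont=59.6289 → 60.7978 [stop]  node(7,1) S=79.6532 payoff=51.6468 vs cont=50.4779 → 51.6468 [stop]  node(7,2) S=89.9920 payoff=41.3080 vs cont=40.1391 → 41.3080 [stop]  node(7,3) S=101.6728 payoff=29.6272 vs cont=28.4583 → 29.6272 [stop]  node(7,4) S=114.8697 payoff=16.4303 vs cont=15.2614 → 16.4303 [stop]  node(7,5) S=129.7796 payoff=1.5204 vs cont=4.0286 → 4.0286 [wait]  node(7,6) S=146.6247 payoff=0.0000 vs cont=0.0000 → 0.0000 [wait]  node(7,7) S=165.6562 payoff=0.0000 vs cont=0.0000 → 0.0000 [wait]  ⇒ S*(7)=114.8697
t_6: node(6,0) S=74.9381 payoff=56.3619 vs cont=55.1930 → 56.3619 [stop]  node(6,1) S=84.6649 payoff=46.6351 vs cont=45.4661 → 46.6351 [stop]  node(6,2) S=95.6543 payoff=35.6457 vs cont=34.4768 → 35.6457 [stop]  node(6,3) S=108.0700 payoff=23.2300 vs cont=22.0611 → 23.2300 [stop]  node(6,4) S=122.0973 payoff=9.2027 vs cont=9.4217 → 9.4217 [wait]  node(6,5) S=137.9452 payoff=0.0000 vs cont=1.7635 → 1.7635 [wait]  node(6,6) S=155.8502 payoff=0.0000 vs cont=0.0000 → 0.0000 [wait]  ⇒ S*(6)=108.0700
t_5: node(5,0) S=79.6532 payoff=51.6468 vs cont=50.4779 → 51.6468 [stop]  node(5,1) S=89.9920 payoff=41.3080 vs cont=40.1391 → 41.3080 [stop]  node(5,2) S=101.6728 payoff=29.6272 vs cont=28.4583 → 29.6272 [stop]  node(5,3) S=114.8697 payoff=16.4303 vs cont=15.3825 → 16.4303 [stop]  node(5,4) S=129.7796 payoff=1.5204 vs cont=5.1003 → 5.1003 [wait]  node(5,5) S=146.6247 payoff=0.0000 vs cont=0.7720 → 0.7720 [wait]  ⇒ S*(5)=114.8697
t_4: node(4,0) S=84.6649 payoff=46.6351 vs cont=45.4661 → 46.6351 [stop]  node(4,1) S=95.6543 payoff=35.6457 vs cont=34.4768 → 35.6457 [stop]  node(4,2) S=108.0700 payoff=23.2300 vs cont=22.0611 → 23.2300 [stop]  node(4,3) S=122.0973 payoff=9.2027 vs cont=10.0147 → 10.0147 [wait]  node(4,4) S=137.9452 payoff=0.0000 vs cont=2.6599 → 2.6599 [wait]  ⇒ S*(4)=108.0700
t_3: node(3,0) S=89.9920 payoff=41.3080 vs cont=40.1391 → 41.3080 [stop]  node(3,1) S=101.6728 payoff=29.6272 vs cont=28.4583 → 29.6272 [stop]  node(3,2) S=114.8697 payoff=16.4303 vs cont=15.7106 → 16.4303 [stop]  node(3,3) S=129.7796 payoff=1.5204 vs cont=5.8558 → 5.8558 [wait]  ⇒ S*(3)=114.8697
t_2: node(2,0) S=95.6543 payoff=35.6457 vs cont=34.4768 → 35.6457 [stop]  node(2,1) S=108.0700 payoff=23.2300 vs cont=22.0611 → 23.2300 [stop]  node(2,2) S=122.0973 payoff=9.2027 vs cont=10.4328 → 10.4328 [wait]  ⇒ S*(2)=108.0700
t_1: node(1,0) S=101.6728 payoff=29.6272 vs cont=28.4583 → 29.6272 [stop]  node(1,1) S=114.8697 payoff=16.4303 vs cont=15.9420 → 16.4303 [stop]  ⇒ S*(1)=114.8697
t_0: node(0,0) S=108.0700 payoff=23.2300 vs cont=22.0611 → 23.2300 [stop]  ⇒ S*(0)=108.0700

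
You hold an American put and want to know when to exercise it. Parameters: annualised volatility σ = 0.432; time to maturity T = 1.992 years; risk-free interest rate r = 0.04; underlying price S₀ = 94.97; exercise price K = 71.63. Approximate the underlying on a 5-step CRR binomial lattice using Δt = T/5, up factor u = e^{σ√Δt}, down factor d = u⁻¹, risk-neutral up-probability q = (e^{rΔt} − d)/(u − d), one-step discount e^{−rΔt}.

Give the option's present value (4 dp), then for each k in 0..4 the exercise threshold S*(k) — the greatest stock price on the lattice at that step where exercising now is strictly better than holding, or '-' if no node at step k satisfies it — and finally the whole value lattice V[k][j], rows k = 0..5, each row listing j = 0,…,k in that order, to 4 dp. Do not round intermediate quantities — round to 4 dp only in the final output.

price = 7.7933
boundary = - - - 41.9106 55.0484
tree:
7.7933
12.5845 2.4706
19.7468 4.6602 0.0000
29.7194 8.7905 0.0000 0.0000
39.7217 16.5816 0.0000 0.0000 0.0000
47.3369 29.7194 0.0000 0.0000 0.0000 0.0000

Δt=0.39840, u=1.31347, d=0.76134, q=0.46134, disc=e^(-rΔt)=0.98419
k=5 terminal: V=max(K-S,0) → 47.3369 29.7194 0.0000 0.0000 0.0000 0.0000
k=4: j=0 S=31.9083 intr=39.7217 cont=38.5893 V=39.7217[EX]; j=1 S=55.0484 intr=16.5816 cont=15.7554 V=16.5816[EX]; j=2 S=94.9700 intr=0.0000 cont=0.0000 V=0.0000[hold]; j=3 S=163.8430 intr=0.0000 cont=0.0000 V=0.0000[hold]; j=4 S=282.6632 intr=0.0000 cont=0.0000 V=0.0000[hold]  S*(4)=55.0484
k=3: j=0 S=41.9106 intr=29.7194 cont=28.5869 V=29.7194[EX]; j=1 S=72.3046 intr=0.0000 cont=8.7905 V=8.7905[hold]; j=2 S=124.7404 intr=0.0000 cont=0.0000 V=0.0000[hold]; j=3 S=215.2031 intr=0.0000 cont=0.0000 V=0.0000[hold]  S*(3)=41.9106
k=2: j=0 S=55.0484 intr=16.5816 cont=19.7468 V=19.7468[hold]; j=1 S=94.9700 intr=0.0000 cont=4.6602 V=4.6602[hold]; j=2 S=163.8430 intr=0.0000 cont=0.0000 V=0.0000[hold]  S*(2)=-
k=1: j=0 S=72.3046 intr=0.0000 cont=12.5845 V=12.5845[hold]; j=1 S=124.7404 intr=0.0000 cont=2.4706 V=2.4706[hold]  S*(1)=-
k=0: j=0 S=94.9700 intr=0.0000 cont=7.7933 V=7.7933[hold]  S*(0)=-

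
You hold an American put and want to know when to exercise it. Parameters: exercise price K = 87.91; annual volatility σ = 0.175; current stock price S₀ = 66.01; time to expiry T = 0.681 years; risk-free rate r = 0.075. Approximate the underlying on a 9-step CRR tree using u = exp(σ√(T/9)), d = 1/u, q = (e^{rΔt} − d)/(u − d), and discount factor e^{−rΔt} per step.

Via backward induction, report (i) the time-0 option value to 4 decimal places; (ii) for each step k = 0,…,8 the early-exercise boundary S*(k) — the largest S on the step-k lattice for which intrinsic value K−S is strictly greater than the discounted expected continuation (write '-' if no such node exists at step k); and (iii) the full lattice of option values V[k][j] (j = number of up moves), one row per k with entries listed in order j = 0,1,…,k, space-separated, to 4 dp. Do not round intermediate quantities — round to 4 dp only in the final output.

params: Δt=0.07567 u=1.04932 d=0.95300 q=0.54706 e^(-rΔt)=0.99434
t_9 payoffs: 45.1090 40.7834 36.0206 30.7765 25.0023 18.6447 11.6445 3.9368 0.0000 0.0000
t_8: node(8,0) S=44.9118 payoff=42.9982 vs cont=42.5007 → 42.9982 [stop]  node(8,1) S=49.4507 payoff=38.4593 vs cont=37.9618 → 38.4593 [stop]  node(8,2) S=54.4484 payoff=33.4616 vs cont=32.9641 → 33.4616 [stop]  node(8,3) S=59.9511 payoff=27.9589 vs cont=27.4614 → 27.9589 [stop]  node(8,4) S=66.0100 payoff=21.9000 vs cont=21.4025 → 21.9000 [stop]  node(8,5) S=72.6812 payoff=15.2288 vs cont=14.7313 → 15.2288 [stop]  node(8,6) S=80.0266 payoff=7.8834 vs cont=7.3859 → 7.8834 [stop]  node(8,7) S=88.1144 payoff=0.0000 vs cont=1.7731 → 1.7731 [wait]  node(8,8) S=97.0195 payoff=0.0000 vs cont=0.0000 → 0.0000 [wait]  ⇒ S*(8)=80.0266
t_7: node(7,0) S=47.1266 payoff=40.7834 vs cont=40.2859 → 40.7834 [stop]  node(7,1) S=51.8894 payoff=36.0206 vs cont=35.5231 → 36.0206 [stop]  node(7,2) S=57.1335 payoff=30.7765 vs cont=30.2790 → 30.7765 [stop]  node(7,3) S=62.9077 payoff=25.0023 vs cont=24.5049 → 25.0023 [stop]  node(7,4) S=69.2653 payoff=18.6447 vs cont=18.1472 → 18.6447 [stop]  node(7,5) S=76.2655 payoff=11.6445 vs cont=11.1470 → 11.6445 [stop]  node(7,6) S=83.9732 payoff=3.9368 vs cont=4.5150 → 4.5150 [wait]  node(7,7) S=92.4598 payoff=0.0000 vs cont=0.7986 → 0.7986 [wait]  ⇒ S*(7)=76.2655
t_6: node(6,0) S=49.4507 payoff=38.4593 vs cont=37.9618 → 38.4593 [stop]  node(6,1) S=54.4484 payoff=33.4616 vs cont=32.9641 → 33.4616 [stop]  node(6,2) S=59.9511 payoff=27.9589 vs cont=27.4614 → 27.9589 [stop]  node(6,3) S=66.0100 payoff=21.9000 vs cont=21.4025 → 21.9000 [stop]  node(6,4) S=72.6812 payoff=15.2288 vs cont=14.7313 → 15.2288 [stop]  node(6,5) S=80.0266 payoff=7.8834 vs cont=7.7004 → 7.8834 [stop]  node(6,6) S=88.1144 payoff=0.0000 vs cont=2.4678 → 2.4678 [wait]  ⇒ S*(6)=80.0266
t_5: node(5,0) S=51.8894 payoff=36.0206 vs cont=35.5231 → 36.0206 [stop]  node(5,1) S=57.1335 payoff=30.7765 vs cont=30.2790 → 30.7765 [stop]  node(5,2) S=62.9077 payoff=25.0023 vs cont=24.5049 → 25.0023 [stop]  node(5,3) S=69.2653 payoff=18.6447 vs cont=18.1472 → 18.6447 [stop]  node(5,4) S=76.2655 payoff=11.6445 vs cont=11.1470 → 11.6445 [stop]  node(5,5) S=83.9732 payoff=3.9368 vs cont=4.8929 → 4.8929 [wait]  ⇒ S*(5)=76.2655
t_4: node(4,0) S=54.4484 payoff=33.4616 vs cont=32.9641 → 33.4616 [stop]  node(4,1) S=59.9511 payoff=27.9589 vs cont=27.4614 → 27.9589 [stop]  node(4,2) S=66.0100 payoff=21.9000 vs cont=21.4025 → 21.9000 [stop]  node(4,3) S=72.6812 payoff=15.2288 vs cont=14.7313 → 15.2288 [stop]  node(4,4) S=80.0266 payoff=7.8834 vs cont=7.9060 → 7.9060 [wait]  ⇒ S*(4)=72.6812
t_3: node(3,0) S=57.1335 payoff=30.7765 vs cont=30.2790 → 30.7765 [stop]  node(3,1) S=62.9077 payoff=25.0023 vs cont=24.5049 → 25.0023 [stop]  node(3,2) S=69.2653 payoff=18.6447 vs cont=18.1472 → 18.6447 [stop]  node(3,3) S=76.2655 payoff=11.6445 vs cont=11.1593 → 11.6445 [stop]  ⇒ S*(3)=76.2655
t_2: node(2,0) S=59.9511 payoff=27.9589 vs cont=27.4614 → 27.9589 [stop]  node(2,1) S=66.0100 payoff=21.9000 vs cont=21.4025 → 21.9000 [stop]  node(2,2) S=72.6812 payoff=15.2288 vs cont=14.7313 → 15.2288 [stop]  ⇒ S*(2)=72.6812
t_1: node(1,0) S=62.9077 payoff=25.0023 vs cont=24.5049 → 25.0023 [stop]  node(1,1) S=69.2653 payoff=18.6447 vs cont=18.1472 → 18.6447 [stop]  ⇒ S*(1)=69.2653
t_0: node(0,0) S=66.0100 payoff=21.9000 vs cont=21.4025 → 21.9000 [stop]  ⇒ S*(0)=66.0100

price = 21.9000
boundary = 66.0100 69.2653 72.6812 76.2655 72.6812 76.2655 80.0266 76.2655 80.0266
tree:
21.9000
25.0023 18.6447
27.9589 21.9000 15.2288
30.7765 25.0023 18.6447 11.6445
33.4616 27.9589 21.9000 15.2288 7.9060
36.0206 30.7765 25.0023 18.6447 11.6445 4.8929
38.4593 33.4616 27.9589 21.9000 15.2288 7.8834 2.4678
40.7834 36.0206 30.7765 25.0023 18.6447 11.6445 4.5150 0.7986
42.9982 38.4593 33.4616 27.9589 21.9000 15.2288 7.8834 1.7731 0.0000
45.1090 40.7834 36.0206 30.7765 25.0023 18.6447 11.6445 3.9368 0.0000 0.0000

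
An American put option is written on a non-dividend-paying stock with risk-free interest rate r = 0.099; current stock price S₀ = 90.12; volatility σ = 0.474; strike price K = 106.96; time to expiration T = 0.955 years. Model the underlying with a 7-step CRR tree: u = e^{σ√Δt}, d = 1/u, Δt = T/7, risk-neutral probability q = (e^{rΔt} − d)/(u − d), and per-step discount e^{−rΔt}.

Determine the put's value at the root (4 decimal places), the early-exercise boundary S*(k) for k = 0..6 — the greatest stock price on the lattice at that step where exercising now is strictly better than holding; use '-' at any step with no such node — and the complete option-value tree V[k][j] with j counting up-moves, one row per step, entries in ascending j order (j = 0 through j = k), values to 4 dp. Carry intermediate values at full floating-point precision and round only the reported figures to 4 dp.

price = 22.8511
boundary = - - 63.4966 75.6460 63.4966 75.6460 90.1200
tree:
22.8511
32.1021 14.0402
43.4634 21.3922 6.9247
53.6615 31.3140 11.8567 2.0829
62.2217 43.4634 19.6995 4.1805 0.0000
69.4070 53.6615 31.3140 8.3905 0.0000 0.0000
75.4383 62.2217 43.4634 16.8400 0.0000 0.0000 0.0000
80.5010 69.4070 53.6615 31.3140 0.0000 0.0000 0.0000 0.0000

Δt=0.13643, u=1.19134, d=0.83939, q=0.49498, disc=e^(-rΔt)=0.98658
k=7 terminal: V=max(K-S,0) → 80.5010 69.4070 53.6615 31.3140 0.0000 0.0000 0.0000 0.0000
k=6: j=0 S=31.5217 intr=75.4383 cont=74.0034 V=75.4383[EX]; j=1 S=44.7383 intr=62.2217 cont=60.7867 V=62.2217[EX]; j=2 S=63.4966 intr=43.4634 cont=42.0285 V=43.4634[EX]; j=3 S=90.1200 intr=16.8400 cont=15.6021 V=16.8400[EX]; j=4 S=127.9063 intr=0.0000 cont=0.0000 V=0.0000[hold]; j=5 S=181.5359 intr=0.0000 cont=0.0000 V=0.0000[hold]; j=6 S=257.6517 intr=0.0000 cont=0.0000 V=0.0000[hold]  S*(6)=90.1200
k=5: j=0 S=37.5530 intr=69.4070 cont=67.9721 V=69.4070[EX]; j=1 S=53.2985 intr=53.6615 cont=52.2265 V=53.6615[EX]; j=2 S=75.6460 intr=31.3140 cont=29.8791 V=31.3140[EX]; j=3 S=107.3635 intr=0.0000 cont=8.3905 V=8.3905[hold]; j=4 S=152.3797 intr=0.0000 cont=0.0000 V=0.0000[hold]; j=5 S=216.2707 intr=0.0000 cont=0.0000 V=0.0000[hold]  S*(5)=75.6460
k=4: j=0 S=44.7383 intr=62.2217 cont=60.7867 V=62.2217[EX]; j=1 S=63.4966 intr=43.4634 cont=42.0285 V=43.4634[EX]; j=2 S=90.1200 intr=16.8400 cont=19.6995 V=19.6995[hold]; j=3 S=127.9063 intr=0.0000 cont=4.1805 V=4.1805[hold]; j=4 S=181.5359 intr=0.0000 cont=0.0000 V=0.0000[hold]  S*(4)=63.4966
k=3: j=0 S=53.2985 intr=53.6615 cont=52.2265 V=53.6615[EX]; j=1 S=75.6460 intr=31.3140 cont=31.2755 V=31.3140[EX]; j=2 S=107.3635 intr=0.0000 cont=11.8567 V=11.8567[hold]; j=3 S=152.3797 intr=0.0000 cont=2.0829 V=2.0829[hold]  S*(3)=75.6460
k=2: j=0 S=63.4966 intr=43.4634 cont=42.0285 V=43.4634[EX]; j=1 S=90.1200 intr=16.8400 cont=21.3922 V=21.3922[hold]; j=2 S=127.9063 intr=0.0000 cont=6.9247 V=6.9247[hold]  S*(2)=63.4966
k=1: j=0 S=75.6460 intr=31.3140 cont=32.1021 V=32.1021[hold]; j=1 S=107.3635 intr=0.0000 cont=14.0402 V=14.0402[hold]  S*(1)=-
k=0: j=0 S=90.1200 intr=16.8400 cont=22.8511 V=22.8511[hold]  S*(0)=-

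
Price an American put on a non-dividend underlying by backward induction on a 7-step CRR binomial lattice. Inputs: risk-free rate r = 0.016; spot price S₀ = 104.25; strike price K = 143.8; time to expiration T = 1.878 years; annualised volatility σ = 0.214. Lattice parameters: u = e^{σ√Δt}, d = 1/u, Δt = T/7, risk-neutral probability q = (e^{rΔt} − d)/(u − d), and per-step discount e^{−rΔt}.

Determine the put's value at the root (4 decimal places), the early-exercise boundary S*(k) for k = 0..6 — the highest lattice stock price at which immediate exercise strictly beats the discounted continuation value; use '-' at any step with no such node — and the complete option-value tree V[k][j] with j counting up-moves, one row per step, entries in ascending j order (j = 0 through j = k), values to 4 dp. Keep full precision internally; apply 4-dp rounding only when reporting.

price = 40.0366
boundary = - 93.3119 104.2500 93.3119 104.2500 116.4703 104.2500
tree:
40.0366
50.4881 29.5818
60.2785 39.5500 19.5352
69.0417 50.4881 28.4681 10.4710
76.8855 60.2785 39.5500 17.2603 3.5436
83.9063 69.0417 50.4881 27.3297 7.0013 0.0000
90.1904 76.8855 60.2785 39.5500 13.8327 0.0000 0.0000
95.8153 83.9063 69.0417 50.4881 27.3297 0.0000 0.0000 0.0000

Δt=0.26829, u=1.11722, d=0.89508, q=0.49168, disc=e^(-rΔt)=0.99572
k=7 terminal: V=max(K-S,0) → 95.8153 83.9063 69.0417 50.4881 27.3297 0.0000 0.0000 0.0000
k=6: j=0 S=53.6096 intr=90.1904 cont=89.5745 V=90.1904[EX]; j=1 S=66.9145 intr=76.8855 cont=76.2696 V=76.8855[EX]; j=2 S=83.5215 intr=60.2785 cont=59.6626 V=60.2785[EX]; j=3 S=104.2500 intr=39.5500 cont=38.9341 V=39.5500[EX]; j=4 S=130.1230 intr=13.6770 cont=13.8327 V=13.8327[hold]; j=5 S=162.4172 intr=0.0000 cont=0.0000 V=0.0000[hold]; j=6 S=202.7262 intr=0.0000 cont=0.0000 V=0.0000[hold]  S*(6)=104.2500
k=5: j=0 S=59.8937 intr=83.9063 cont=83.2903 V=83.9063[EX]; j=1 S=74.7583 intr=69.0417 cont=68.4258 V=69.0417[EX]; j=2 S=93.3119 intr=50.4881 cont=49.8721 V=50.4881[EX]; j=3 S=116.4703 intr=27.3297 cont=26.7900 V=27.3297[EX]; j=4 S=145.3761 intr=0.0000 cont=7.0013 V=7.0013[hold]; j=5 S=181.4558 intr=0.0000 cont=0.0000 V=0.0000[hold]  S*(5)=116.4703
k=4: j=0 S=66.9145 intr=76.8855 cont=76.2696 V=76.8855[EX]; j=1 S=83.5215 intr=60.2785 cont=59.6626 V=60.2785[EX]; j=2 S=104.2500 intr=39.5500 cont=38.9341 V=39.5500[EX]; j=3 S=130.1230 intr=13.6770 cont=17.2603 V=17.2603[hold]; j=4 S=162.4172 intr=0.0000 cont=3.5436 V=3.5436[hold]  S*(4)=104.2500
k=3: j=0 S=74.7583 intr=69.0417 cont=68.4258 V=69.0417[EX]; j=1 S=93.3119 intr=50.4881 cont=49.8721 V=50.4881[EX]; j=2 S=116.4703 intr=27.3297 cont=28.4681 V=28.4681[hold]; j=3 S=145.3761 intr=0.0000 cont=10.4710 V=10.4710[hold]  S*(3)=93.3119
k=2: j=0 S=83.5215 intr=60.2785 cont=59.6626 V=60.2785[EX]; j=1 S=104.2500 intr=39.5500 cont=39.4914 V=39.5500[EX]; j=2 S=130.1230 intr=13.6770 cont=19.5352 V=19.5352[hold]  S*(2)=104.2500
k=1: j=0 S=93.3119 intr=50.4881 cont=49.8721 V=50.4881[EX]; j=1 S=116.4703 intr=27.3297 cont=29.5818 V=29.5818[hold]  S*(1)=93.3119
k=0: j=0 S=104.2500 intr=39.5500 cont=40.0366 V=40.0366[hold]  S*(0)=-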